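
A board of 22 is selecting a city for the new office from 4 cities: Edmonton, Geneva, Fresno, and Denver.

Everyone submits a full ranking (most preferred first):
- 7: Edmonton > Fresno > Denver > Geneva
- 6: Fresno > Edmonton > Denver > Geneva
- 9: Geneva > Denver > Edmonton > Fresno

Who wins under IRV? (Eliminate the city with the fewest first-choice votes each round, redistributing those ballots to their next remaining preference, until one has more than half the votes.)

Edmonton

Round 1: Edmonton 7, Geneva 9, Fresno 6, Denver 0. Denver eliminated.
Round 2: Edmonton 7, Geneva 9, Fresno 6. Fresno eliminated.
Round 3: Edmonton 13, Geneva 9. Edmonton has a majority (≥12).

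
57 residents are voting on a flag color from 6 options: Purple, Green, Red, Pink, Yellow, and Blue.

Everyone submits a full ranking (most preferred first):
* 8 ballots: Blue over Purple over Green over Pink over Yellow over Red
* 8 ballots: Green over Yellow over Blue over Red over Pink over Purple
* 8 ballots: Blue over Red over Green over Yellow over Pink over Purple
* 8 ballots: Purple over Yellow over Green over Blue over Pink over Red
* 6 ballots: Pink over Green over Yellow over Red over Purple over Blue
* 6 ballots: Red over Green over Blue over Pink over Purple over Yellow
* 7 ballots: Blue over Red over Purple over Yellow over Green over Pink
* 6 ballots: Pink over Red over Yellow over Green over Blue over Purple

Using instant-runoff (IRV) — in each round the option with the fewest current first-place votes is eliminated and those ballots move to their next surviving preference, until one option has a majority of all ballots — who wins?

Round 1: Purple 8, Green 8, Red 6, Pink 12, Yellow 0, Blue 23. Yellow eliminated.
Round 2: Purple 8, Green 8, Red 6, Pink 12, Blue 23. Red eliminated.
Round 3: Purple 8, Green 14, Pink 12, Blue 23. Purple eliminated.
Round 4: Green 22, Pink 12, Blue 23. Pink eliminated.
Round 5: Green 34, Blue 23. Green has a majority (≥29).

Green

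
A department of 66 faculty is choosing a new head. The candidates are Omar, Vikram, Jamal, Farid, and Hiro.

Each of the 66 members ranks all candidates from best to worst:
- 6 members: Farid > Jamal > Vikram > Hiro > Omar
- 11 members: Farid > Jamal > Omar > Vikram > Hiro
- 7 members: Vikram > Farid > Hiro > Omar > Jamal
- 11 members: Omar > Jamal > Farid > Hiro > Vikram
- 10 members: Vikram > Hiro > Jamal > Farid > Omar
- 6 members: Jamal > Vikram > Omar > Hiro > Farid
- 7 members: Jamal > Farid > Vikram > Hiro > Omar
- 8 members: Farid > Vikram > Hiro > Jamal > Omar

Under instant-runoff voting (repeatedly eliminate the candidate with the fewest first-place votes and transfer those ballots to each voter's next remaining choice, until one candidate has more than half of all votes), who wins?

Jamal

Round 1: Omar 11, Vikram 17, Jamal 13, Farid 25, Hiro 0. Hiro eliminated.
Round 2: Omar 11, Vikram 17, Jamal 13, Farid 25. Omar eliminated.
Round 3: Vikram 17, Jamal 24, Farid 25. Vikram eliminated.
Round 4: Jamal 34, Farid 32. Jamal has a majority (≥34).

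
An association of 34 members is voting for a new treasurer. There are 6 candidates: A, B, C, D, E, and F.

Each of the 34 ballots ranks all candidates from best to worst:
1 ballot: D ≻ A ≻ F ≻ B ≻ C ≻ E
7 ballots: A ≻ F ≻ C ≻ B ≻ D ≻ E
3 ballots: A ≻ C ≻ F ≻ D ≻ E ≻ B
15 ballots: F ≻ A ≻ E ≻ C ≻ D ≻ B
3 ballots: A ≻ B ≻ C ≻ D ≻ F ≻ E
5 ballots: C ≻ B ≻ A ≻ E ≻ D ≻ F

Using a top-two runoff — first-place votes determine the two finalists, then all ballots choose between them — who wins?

A

Round 1 first-place votes: A 13, B 0, C 5, D 1, E 0, F 15. F and A advance.
Runoff: F is ranked above A on 15 ballots, A above F on 19.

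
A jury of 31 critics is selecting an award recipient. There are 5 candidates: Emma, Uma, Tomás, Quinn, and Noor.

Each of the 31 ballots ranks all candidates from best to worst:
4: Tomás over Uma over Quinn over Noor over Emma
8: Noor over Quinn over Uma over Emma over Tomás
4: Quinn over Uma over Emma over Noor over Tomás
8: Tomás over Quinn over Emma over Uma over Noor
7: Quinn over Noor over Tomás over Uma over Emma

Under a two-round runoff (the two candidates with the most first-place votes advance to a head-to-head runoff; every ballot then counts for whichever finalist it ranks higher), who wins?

Round 1 first-place votes: Emma 0, Uma 0, Tomás 12, Quinn 11, Noor 8. Tomás and Quinn advance.
Runoff: Tomás is ranked above Quinn on 12 ballots, Quinn above Tomás on 19.

Quinn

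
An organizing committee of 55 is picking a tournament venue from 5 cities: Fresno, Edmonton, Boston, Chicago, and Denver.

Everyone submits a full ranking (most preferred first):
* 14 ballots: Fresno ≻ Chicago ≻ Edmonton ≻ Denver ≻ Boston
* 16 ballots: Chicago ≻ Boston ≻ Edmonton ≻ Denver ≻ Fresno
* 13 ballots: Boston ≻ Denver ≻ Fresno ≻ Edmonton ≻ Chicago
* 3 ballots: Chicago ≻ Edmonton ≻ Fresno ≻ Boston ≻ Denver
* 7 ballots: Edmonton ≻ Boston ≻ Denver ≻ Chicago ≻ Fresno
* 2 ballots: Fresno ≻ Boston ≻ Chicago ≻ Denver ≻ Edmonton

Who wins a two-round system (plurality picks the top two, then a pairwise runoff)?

Fresno

Round 1 first-place votes: Fresno 16, Edmonton 7, Boston 13, Chicago 19, Denver 0. Chicago and Fresno advance.
Runoff: Chicago is ranked above Fresno on 26 ballots, Fresno above Chicago on 29.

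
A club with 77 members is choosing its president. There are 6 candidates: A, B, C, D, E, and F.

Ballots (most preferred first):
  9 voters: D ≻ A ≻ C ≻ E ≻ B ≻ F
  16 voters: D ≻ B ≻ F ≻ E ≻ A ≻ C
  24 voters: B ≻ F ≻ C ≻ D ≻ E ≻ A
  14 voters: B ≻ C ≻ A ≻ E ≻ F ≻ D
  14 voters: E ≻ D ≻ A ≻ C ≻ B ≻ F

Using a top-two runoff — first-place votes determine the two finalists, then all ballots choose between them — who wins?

D

Round 1 first-place votes: A 0, B 38, C 0, D 25, E 14, F 0. B and D advance.
Runoff: B is ranked above D on 38 ballots, D above B on 39.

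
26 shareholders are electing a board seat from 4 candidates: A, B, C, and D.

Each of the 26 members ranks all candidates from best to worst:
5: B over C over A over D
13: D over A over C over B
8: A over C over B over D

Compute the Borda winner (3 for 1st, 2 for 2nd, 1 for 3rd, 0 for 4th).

A: 5×1 + 13×2 + 8×3 = 55
B: 5×3 + 13×0 + 8×1 = 23
C: 5×2 + 13×1 + 8×2 = 39
D: 5×0 + 13×3 + 8×0 = 39

A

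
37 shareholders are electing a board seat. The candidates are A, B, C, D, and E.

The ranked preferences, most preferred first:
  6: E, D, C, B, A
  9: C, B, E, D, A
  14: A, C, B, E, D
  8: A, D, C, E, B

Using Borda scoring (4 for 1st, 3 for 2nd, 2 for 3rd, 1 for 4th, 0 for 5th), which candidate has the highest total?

A: 6×0 + 9×0 + 14×4 + 8×4 = 88
B: 6×1 + 9×3 + 14×2 + 8×0 = 61
C: 6×2 + 9×4 + 14×3 + 8×2 = 106
D: 6×3 + 9×1 + 14×0 + 8×3 = 51
E: 6×4 + 9×2 + 14×1 + 8×1 = 64

C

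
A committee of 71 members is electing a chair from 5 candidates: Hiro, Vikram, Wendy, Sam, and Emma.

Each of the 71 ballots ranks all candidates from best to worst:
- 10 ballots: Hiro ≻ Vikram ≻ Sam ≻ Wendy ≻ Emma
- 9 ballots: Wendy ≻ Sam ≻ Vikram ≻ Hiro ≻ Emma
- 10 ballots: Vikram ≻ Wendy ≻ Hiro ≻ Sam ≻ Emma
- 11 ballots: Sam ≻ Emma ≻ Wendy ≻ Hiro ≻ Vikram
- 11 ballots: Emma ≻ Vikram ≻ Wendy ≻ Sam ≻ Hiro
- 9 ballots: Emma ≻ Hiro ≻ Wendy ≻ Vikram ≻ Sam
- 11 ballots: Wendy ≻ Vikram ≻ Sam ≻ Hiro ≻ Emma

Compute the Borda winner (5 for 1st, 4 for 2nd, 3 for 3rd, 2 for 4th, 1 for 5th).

Wendy

Hiro: 10×5 + 9×2 + 10×3 + 11×2 + 11×1 + 9×4 + 11×2 = 189
Vikram: 10×4 + 9×3 + 10×5 + 11×1 + 11×4 + 9×2 + 11×4 = 234
Wendy: 10×2 + 9×5 + 10×4 + 11×3 + 11×3 + 9×3 + 11×5 = 253
Sam: 10×3 + 9×4 + 10×2 + 11×5 + 11×2 + 9×1 + 11×3 = 205
Emma: 10×1 + 9×1 + 10×1 + 11×4 + 11×5 + 9×5 + 11×1 = 184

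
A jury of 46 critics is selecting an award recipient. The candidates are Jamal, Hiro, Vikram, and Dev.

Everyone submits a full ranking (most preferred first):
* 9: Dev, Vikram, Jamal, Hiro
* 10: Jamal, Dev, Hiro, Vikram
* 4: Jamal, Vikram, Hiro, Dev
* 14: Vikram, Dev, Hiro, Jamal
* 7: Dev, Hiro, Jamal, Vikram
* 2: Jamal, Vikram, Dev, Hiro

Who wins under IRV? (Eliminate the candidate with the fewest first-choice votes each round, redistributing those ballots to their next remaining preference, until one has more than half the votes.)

Round 1: Jamal 16, Hiro 0, Vikram 14, Dev 16. Hiro eliminated.
Round 2: Jamal 16, Vikram 14, Dev 16. Vikram eliminated.
Round 3: Jamal 16, Dev 30. Dev has a majority (≥24).

Dev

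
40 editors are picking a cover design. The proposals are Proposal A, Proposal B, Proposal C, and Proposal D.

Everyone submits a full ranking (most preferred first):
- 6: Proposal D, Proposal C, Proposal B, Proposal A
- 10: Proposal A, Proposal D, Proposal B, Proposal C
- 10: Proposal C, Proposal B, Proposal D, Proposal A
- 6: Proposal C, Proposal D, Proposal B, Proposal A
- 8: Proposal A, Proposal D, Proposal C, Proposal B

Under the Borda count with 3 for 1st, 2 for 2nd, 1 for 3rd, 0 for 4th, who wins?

Proposal D

Proposal A: 6×0 + 10×3 + 10×0 + 6×0 + 8×3 = 54
Proposal B: 6×1 + 10×1 + 10×2 + 6×1 + 8×0 = 42
Proposal C: 6×2 + 10×0 + 10×3 + 6×3 + 8×1 = 68
Proposal D: 6×3 + 10×2 + 10×1 + 6×2 + 8×2 = 76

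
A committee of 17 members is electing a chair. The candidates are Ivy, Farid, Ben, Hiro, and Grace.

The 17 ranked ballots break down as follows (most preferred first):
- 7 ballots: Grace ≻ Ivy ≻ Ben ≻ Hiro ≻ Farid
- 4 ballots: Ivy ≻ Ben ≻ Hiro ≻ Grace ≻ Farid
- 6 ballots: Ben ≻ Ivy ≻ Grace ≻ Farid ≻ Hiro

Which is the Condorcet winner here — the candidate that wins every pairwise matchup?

Ivy vs Farid: 17–0
Ivy vs Ben: 11–6
Ivy vs Hiro: 17–0
Ivy vs Grace: 10–7
Ivy beats every other candidate.

Ivy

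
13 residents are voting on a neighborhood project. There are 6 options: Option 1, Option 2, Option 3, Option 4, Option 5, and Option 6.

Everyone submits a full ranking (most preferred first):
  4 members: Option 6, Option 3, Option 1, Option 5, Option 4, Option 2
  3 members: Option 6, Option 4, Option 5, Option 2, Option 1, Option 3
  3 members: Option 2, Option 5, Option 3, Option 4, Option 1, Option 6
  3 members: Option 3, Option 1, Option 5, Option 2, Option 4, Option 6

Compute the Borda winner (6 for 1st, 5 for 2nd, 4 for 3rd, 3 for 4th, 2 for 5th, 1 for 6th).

Option 3

Option 1: 4×4 + 3×2 + 3×2 + 3×5 = 43
Option 2: 4×1 + 3×3 + 3×6 + 3×3 = 40
Option 3: 4×5 + 3×1 + 3×4 + 3×6 = 53
Option 4: 4×2 + 3×5 + 3×3 + 3×2 = 38
Option 5: 4×3 + 3×4 + 3×5 + 3×4 = 51
Option 6: 4×6 + 3×6 + 3×1 + 3×1 = 48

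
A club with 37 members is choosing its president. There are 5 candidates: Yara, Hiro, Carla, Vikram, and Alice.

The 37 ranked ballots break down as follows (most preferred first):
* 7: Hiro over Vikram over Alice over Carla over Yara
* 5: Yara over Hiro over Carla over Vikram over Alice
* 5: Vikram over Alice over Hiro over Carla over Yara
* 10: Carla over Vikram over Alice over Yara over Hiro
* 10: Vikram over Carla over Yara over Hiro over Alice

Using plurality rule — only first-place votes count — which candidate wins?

Vikram

First-place votes: Yara 5, Hiro 7, Carla 10, Vikram 15, Alice 0.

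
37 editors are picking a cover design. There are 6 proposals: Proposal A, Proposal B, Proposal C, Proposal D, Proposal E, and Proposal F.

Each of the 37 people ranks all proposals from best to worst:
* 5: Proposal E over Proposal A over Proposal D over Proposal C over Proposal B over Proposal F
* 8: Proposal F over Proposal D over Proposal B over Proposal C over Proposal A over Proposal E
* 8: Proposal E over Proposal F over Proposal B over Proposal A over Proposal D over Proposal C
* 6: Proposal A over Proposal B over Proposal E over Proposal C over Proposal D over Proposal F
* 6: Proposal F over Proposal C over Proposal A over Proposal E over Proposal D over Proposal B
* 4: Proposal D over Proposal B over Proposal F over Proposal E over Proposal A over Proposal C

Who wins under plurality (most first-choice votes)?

Proposal F

First-place votes: Proposal A 6, Proposal B 0, Proposal C 0, Proposal D 4, Proposal E 13, Proposal F 14.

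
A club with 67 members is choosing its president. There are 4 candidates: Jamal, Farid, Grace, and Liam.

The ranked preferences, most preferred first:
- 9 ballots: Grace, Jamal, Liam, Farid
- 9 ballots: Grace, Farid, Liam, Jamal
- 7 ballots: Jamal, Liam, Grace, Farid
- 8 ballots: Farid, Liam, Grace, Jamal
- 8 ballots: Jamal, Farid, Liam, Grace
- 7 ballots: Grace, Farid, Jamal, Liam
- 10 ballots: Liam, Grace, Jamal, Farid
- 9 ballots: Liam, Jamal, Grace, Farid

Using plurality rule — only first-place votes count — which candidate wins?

First-place votes: Jamal 15, Farid 8, Grace 25, Liam 19.

Grace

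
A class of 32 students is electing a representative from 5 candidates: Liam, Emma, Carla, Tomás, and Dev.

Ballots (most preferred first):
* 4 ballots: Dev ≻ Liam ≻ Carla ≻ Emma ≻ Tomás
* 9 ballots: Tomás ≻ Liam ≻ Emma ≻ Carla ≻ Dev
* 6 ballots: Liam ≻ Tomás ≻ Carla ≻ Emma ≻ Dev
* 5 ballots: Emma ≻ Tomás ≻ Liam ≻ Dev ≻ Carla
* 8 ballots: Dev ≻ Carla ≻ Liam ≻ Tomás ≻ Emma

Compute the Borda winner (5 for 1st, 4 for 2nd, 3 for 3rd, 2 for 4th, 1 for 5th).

Liam: 4×4 + 9×4 + 6×5 + 5×3 + 8×3 = 121
Emma: 4×2 + 9×3 + 6×2 + 5×5 + 8×1 = 80
Carla: 4×3 + 9×2 + 6×3 + 5×1 + 8×4 = 85
Tomás: 4×1 + 9×5 + 6×4 + 5×4 + 8×2 = 109
Dev: 4×5 + 9×1 + 6×1 + 5×2 + 8×5 = 85

Liam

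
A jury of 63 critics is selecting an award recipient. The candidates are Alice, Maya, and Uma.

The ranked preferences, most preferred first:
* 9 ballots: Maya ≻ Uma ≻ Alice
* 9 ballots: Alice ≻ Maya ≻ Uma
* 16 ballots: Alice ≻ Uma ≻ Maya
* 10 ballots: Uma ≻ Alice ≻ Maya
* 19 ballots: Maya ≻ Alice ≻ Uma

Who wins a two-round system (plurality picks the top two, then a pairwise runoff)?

Alice

Round 1 first-place votes: Alice 25, Maya 28, Uma 10. Maya and Alice advance.
Runoff: Maya is ranked above Alice on 28 ballots, Alice above Maya on 35.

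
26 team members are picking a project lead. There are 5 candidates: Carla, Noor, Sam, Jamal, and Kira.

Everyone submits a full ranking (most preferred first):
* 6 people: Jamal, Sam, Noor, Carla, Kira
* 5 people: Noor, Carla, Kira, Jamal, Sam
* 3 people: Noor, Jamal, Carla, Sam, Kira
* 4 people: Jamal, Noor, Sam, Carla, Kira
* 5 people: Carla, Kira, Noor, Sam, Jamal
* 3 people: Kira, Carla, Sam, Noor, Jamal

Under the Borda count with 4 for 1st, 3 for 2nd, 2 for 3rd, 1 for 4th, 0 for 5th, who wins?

Carla: 6×1 + 5×3 + 3×2 + 4×1 + 5×4 + 3×3 = 60
Noor: 6×2 + 5×4 + 3×4 + 4×3 + 5×2 + 3×1 = 69
Sam: 6×3 + 5×0 + 3×1 + 4×2 + 5×1 + 3×2 = 40
Jamal: 6×4 + 5×1 + 3×3 + 4×4 + 5×0 + 3×0 = 54
Kira: 6×0 + 5×2 + 3×0 + 4×0 + 5×3 + 3×4 = 37

Noor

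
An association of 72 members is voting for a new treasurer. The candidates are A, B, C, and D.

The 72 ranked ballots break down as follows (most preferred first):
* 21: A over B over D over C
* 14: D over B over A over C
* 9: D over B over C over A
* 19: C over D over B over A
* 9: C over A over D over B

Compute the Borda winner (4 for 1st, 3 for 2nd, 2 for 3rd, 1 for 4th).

D

A: 21×4 + 14×2 + 9×1 + 19×1 + 9×3 = 167
B: 21×3 + 14×3 + 9×3 + 19×2 + 9×1 = 179
C: 21×1 + 14×1 + 9×2 + 19×4 + 9×4 = 165
D: 21×2 + 14×4 + 9×4 + 19×3 + 9×2 = 209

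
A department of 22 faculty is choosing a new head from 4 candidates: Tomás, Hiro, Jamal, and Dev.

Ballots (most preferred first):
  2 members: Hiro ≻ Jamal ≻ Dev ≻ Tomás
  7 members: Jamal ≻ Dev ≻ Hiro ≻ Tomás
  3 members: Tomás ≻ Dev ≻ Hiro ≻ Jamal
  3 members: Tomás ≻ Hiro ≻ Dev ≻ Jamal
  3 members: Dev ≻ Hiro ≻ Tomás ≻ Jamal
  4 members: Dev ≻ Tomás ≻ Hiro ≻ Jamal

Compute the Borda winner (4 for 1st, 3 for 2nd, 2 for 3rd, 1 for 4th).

Tomás: 2×1 + 7×1 + 3×4 + 3×4 + 3×2 + 4×3 = 51
Hiro: 2×4 + 7×2 + 3×2 + 3×3 + 3×3 + 4×2 = 54
Jamal: 2×3 + 7×4 + 3×1 + 3×1 + 3×1 + 4×1 = 47
Dev: 2×2 + 7×3 + 3×3 + 3×2 + 3×4 + 4×4 = 68

Dev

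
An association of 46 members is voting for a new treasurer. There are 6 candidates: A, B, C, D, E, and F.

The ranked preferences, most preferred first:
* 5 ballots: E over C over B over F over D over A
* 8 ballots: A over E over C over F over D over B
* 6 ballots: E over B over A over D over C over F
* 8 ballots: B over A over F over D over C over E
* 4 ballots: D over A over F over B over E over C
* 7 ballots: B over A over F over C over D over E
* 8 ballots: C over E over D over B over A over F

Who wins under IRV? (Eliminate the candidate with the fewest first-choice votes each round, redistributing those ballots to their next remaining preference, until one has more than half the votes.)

E

Round 1: A 8, B 15, C 8, D 4, E 11, F 0. F eliminated.
Round 2: A 8, B 15, C 8, D 4, E 11. D eliminated.
Round 3: A 12, B 15, C 8, E 11. C eliminated.
Round 4: A 12, B 15, E 19. A eliminated.
Round 5: B 19, E 27. E has a majority (≥24).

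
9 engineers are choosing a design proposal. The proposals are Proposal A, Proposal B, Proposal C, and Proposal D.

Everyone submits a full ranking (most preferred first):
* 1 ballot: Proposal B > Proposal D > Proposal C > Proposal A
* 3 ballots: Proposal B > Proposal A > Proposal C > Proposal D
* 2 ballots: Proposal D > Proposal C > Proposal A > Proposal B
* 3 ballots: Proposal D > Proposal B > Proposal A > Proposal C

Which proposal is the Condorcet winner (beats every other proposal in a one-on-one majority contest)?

Proposal D vs Proposal A: 6–3
Proposal D vs Proposal B: 5–4
Proposal D vs Proposal C: 6–3
Proposal D beats every other proposal.

Proposal D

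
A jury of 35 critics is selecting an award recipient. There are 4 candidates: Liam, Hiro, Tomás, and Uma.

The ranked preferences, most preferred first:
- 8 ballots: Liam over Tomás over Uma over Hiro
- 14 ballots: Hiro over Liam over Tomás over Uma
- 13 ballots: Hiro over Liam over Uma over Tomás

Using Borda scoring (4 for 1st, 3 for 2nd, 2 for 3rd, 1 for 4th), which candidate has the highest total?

Liam: 8×4 + 14×3 + 13×3 = 113
Hiro: 8×1 + 14×4 + 13×4 = 116
Tomás: 8×3 + 14×2 + 13×1 = 65
Uma: 8×2 + 14×1 + 13×2 = 56

Hiro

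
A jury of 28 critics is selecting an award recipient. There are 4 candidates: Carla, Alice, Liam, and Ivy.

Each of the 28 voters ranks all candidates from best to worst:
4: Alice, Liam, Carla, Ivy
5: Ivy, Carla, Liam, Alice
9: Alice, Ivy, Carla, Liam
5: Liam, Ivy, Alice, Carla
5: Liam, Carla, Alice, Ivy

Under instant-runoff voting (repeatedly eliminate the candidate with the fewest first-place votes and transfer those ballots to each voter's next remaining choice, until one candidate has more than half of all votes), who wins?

Round 1: Carla 0, Alice 13, Liam 10, Ivy 5. Carla eliminated.
Round 2: Alice 13, Liam 10, Ivy 5. Ivy eliminated.
Round 3: Alice 13, Liam 15. Liam has a majority (≥15).

Liam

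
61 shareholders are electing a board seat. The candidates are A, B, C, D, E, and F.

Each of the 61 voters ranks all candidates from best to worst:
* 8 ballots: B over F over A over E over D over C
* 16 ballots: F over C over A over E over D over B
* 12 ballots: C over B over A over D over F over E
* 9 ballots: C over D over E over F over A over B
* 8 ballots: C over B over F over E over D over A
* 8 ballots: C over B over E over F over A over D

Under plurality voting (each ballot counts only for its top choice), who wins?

First-place votes: A 0, B 8, C 37, D 0, E 0, F 16.

C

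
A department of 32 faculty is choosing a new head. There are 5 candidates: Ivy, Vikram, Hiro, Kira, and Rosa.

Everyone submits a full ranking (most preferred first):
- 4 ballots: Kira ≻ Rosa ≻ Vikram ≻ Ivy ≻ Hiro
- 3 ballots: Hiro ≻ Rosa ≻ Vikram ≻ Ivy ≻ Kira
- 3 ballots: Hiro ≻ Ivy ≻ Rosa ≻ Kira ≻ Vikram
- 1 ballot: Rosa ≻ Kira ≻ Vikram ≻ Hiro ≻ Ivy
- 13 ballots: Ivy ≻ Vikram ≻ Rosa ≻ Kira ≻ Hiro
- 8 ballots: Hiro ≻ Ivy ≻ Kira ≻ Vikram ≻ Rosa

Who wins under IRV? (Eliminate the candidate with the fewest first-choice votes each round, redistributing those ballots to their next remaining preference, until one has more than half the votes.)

Ivy

Round 1: Ivy 13, Vikram 0, Hiro 14, Kira 4, Rosa 1. Vikram eliminated.
Round 2: Ivy 13, Hiro 14, Kira 4, Rosa 1. Rosa eliminated.
Round 3: Ivy 13, Hiro 14, Kira 5. Kira eliminated.
Round 4: Ivy 17, Hiro 15. Ivy has a majority (≥17).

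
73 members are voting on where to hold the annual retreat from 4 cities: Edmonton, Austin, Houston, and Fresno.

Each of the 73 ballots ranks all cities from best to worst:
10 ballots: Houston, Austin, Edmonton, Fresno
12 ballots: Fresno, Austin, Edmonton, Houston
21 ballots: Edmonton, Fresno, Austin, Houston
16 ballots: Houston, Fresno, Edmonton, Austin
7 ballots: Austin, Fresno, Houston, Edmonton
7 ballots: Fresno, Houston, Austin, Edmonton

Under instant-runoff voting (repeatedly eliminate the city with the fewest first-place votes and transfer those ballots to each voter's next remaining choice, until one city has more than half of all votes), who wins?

Fresno

Round 1: Edmonton 21, Austin 7, Houston 26, Fresno 19. Austin eliminated.
Round 2: Edmonton 21, Houston 26, Fresno 26. Edmonton eliminated.
Round 3: Houston 26, Fresno 47. Fresno has a majority (≥37).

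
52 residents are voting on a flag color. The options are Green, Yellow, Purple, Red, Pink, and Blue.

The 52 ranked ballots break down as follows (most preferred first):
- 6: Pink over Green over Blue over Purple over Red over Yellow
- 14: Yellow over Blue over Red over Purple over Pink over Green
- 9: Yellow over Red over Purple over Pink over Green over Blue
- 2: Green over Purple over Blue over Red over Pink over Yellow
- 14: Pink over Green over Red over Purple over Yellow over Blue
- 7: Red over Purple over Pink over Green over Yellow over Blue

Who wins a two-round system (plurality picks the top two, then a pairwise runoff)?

Round 1 first-place votes: Green 2, Yellow 23, Purple 0, Red 7, Pink 20, Blue 0. Yellow and Pink advance.
Runoff: Yellow is ranked above Pink on 23 ballots, Pink above Yellow on 29.

Pink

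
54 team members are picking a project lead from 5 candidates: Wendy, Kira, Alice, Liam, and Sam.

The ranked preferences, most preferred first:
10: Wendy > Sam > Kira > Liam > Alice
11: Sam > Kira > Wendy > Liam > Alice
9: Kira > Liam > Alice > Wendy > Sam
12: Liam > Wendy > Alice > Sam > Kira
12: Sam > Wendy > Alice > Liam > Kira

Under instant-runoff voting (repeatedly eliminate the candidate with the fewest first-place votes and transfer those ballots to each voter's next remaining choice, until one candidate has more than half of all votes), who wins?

Round 1: Wendy 10, Kira 9, Alice 0, Liam 12, Sam 23. Alice eliminated.
Round 2: Wendy 10, Kira 9, Liam 12, Sam 23. Kira eliminated.
Round 3: Wendy 10, Liam 21, Sam 23. Wendy eliminated.
Round 4: Liam 21, Sam 33. Sam has a majority (≥28).

Sam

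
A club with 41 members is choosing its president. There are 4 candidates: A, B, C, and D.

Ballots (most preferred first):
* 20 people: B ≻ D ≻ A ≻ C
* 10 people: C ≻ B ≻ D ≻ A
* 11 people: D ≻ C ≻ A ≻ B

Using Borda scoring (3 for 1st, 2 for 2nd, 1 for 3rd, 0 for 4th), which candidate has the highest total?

A: 20×1 + 10×0 + 11×1 = 31
B: 20×3 + 10×2 + 11×0 = 80
C: 20×0 + 10×3 + 11×2 = 52
D: 20×2 + 10×1 + 11×3 = 83

D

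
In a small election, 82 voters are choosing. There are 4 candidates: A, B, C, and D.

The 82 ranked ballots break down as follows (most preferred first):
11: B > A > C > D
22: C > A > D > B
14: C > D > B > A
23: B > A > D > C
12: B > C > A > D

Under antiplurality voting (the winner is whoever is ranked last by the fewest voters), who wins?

A

Last-place votes: A 14, B 22, C 23, D 23.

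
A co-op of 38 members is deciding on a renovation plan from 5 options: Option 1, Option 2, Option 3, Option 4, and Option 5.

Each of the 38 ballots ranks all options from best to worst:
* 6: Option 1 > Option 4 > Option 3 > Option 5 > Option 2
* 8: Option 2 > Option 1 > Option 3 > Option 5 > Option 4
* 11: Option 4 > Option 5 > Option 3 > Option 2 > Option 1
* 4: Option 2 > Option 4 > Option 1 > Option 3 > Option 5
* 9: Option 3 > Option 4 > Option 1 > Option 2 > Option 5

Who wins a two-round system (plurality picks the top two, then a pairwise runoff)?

Option 4

Round 1 first-place votes: Option 1 6, Option 2 12, Option 3 9, Option 4 11, Option 5 0. Option 2 and Option 4 advance.
Runoff: Option 2 is ranked above Option 4 on 12 ballots, Option 4 above Option 2 on 26.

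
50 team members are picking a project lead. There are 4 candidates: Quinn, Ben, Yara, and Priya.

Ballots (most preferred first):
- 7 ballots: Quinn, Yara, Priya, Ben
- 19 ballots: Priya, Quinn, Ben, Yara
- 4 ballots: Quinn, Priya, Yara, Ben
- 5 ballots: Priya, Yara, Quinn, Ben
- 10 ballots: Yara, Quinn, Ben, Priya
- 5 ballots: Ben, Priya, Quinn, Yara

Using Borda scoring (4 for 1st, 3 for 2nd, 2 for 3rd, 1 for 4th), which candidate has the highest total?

Quinn: 7×4 + 19×3 + 4×4 + 5×2 + 10×3 + 5×2 = 151
Ben: 7×1 + 19×2 + 4×1 + 5×1 + 10×2 + 5×4 = 94
Yara: 7×3 + 19×1 + 4×2 + 5×3 + 10×4 + 5×1 = 108
Priya: 7×2 + 19×4 + 4×3 + 5×4 + 10×1 + 5×3 = 147

Quinn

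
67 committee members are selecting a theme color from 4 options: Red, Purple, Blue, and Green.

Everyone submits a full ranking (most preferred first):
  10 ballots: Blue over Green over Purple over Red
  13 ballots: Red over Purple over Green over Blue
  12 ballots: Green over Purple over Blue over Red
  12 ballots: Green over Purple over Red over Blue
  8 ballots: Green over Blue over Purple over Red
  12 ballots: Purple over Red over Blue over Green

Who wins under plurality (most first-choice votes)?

Green

First-place votes: Red 13, Purple 12, Blue 10, Green 32.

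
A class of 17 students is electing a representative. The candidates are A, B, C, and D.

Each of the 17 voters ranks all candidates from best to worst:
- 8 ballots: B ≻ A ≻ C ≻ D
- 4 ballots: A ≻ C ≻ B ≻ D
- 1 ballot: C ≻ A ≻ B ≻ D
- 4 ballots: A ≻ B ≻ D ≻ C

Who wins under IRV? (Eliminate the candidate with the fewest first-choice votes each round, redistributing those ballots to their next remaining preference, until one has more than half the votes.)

A

Round 1: A 8, B 8, C 1, D 0. D eliminated.
Round 2: A 8, B 8, C 1. C eliminated.
Round 3: A 9, B 8. A has a majority (≥9).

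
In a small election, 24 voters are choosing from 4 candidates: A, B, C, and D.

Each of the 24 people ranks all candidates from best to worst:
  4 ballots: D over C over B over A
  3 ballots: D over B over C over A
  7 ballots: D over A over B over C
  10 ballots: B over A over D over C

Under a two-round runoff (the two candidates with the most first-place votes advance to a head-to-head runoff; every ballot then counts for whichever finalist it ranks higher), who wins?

Round 1 first-place votes: A 0, B 10, C 0, D 14. D and B advance.
Runoff: D is ranked above B on 14 ballots, B above D on 10.

D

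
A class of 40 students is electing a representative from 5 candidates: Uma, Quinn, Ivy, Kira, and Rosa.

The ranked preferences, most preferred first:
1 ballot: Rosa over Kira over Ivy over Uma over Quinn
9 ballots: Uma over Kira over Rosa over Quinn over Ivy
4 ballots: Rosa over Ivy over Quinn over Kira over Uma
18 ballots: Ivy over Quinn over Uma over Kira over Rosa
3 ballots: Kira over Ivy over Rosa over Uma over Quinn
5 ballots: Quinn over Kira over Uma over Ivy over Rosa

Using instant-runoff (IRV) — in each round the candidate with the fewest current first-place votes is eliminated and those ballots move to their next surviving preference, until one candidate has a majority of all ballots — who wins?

Ivy

Round 1: Uma 9, Quinn 5, Ivy 18, Kira 3, Rosa 5. Kira eliminated.
Round 2: Uma 9, Quinn 5, Ivy 21, Rosa 5. Ivy has a majority (≥21).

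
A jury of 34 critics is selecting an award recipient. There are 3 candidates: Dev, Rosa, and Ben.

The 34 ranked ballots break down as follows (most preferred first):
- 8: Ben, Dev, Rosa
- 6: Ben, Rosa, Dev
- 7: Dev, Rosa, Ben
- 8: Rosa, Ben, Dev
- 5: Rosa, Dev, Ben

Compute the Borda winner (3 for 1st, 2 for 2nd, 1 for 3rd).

Dev: 8×2 + 6×1 + 7×3 + 8×1 + 5×2 = 61
Rosa: 8×1 + 6×2 + 7×2 + 8×3 + 5×3 = 73
Ben: 8×3 + 6×3 + 7×1 + 8×2 + 5×1 = 70

Rosa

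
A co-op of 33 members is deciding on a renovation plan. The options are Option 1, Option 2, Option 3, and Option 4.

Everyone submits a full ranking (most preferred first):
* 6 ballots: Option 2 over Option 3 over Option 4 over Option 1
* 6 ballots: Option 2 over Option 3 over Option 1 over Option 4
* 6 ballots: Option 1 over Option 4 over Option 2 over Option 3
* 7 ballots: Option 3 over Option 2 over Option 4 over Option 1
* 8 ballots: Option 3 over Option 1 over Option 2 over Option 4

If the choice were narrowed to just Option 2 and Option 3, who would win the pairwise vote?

Option 2

Option 2 is ranked above Option 3 on 18 ballots; Option 3 above Option 2 on 15.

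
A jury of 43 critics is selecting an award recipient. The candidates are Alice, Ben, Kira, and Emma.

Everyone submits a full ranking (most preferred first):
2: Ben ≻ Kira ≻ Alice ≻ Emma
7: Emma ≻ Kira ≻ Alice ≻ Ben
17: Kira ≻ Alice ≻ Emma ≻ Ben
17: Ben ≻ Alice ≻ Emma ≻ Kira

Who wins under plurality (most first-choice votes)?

Ben

First-place votes: Alice 0, Ben 19, Kira 17, Emma 7.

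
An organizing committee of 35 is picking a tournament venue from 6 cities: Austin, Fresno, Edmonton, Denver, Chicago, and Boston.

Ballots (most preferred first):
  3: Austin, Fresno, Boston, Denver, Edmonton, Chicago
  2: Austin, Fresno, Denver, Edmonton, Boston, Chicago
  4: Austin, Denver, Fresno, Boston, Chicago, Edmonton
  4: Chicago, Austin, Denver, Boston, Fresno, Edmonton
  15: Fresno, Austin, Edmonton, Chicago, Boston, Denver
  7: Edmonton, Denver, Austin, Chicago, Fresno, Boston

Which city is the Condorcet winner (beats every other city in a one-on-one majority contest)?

Austin vs Fresno: 20–15
Austin vs Edmonton: 28–7
Austin vs Denver: 28–7
Austin vs Chicago: 31–4
Austin vs Boston: 35–0
Austin beats every other city.

Austin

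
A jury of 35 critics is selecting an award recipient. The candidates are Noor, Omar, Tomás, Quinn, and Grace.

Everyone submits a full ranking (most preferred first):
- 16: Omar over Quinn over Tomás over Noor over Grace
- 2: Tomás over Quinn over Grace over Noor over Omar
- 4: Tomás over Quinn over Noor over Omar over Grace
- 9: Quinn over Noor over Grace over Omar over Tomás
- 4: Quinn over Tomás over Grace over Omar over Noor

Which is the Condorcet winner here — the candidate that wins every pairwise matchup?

Quinn vs Noor: 35–0
Quinn vs Omar: 19–16
Quinn vs Tomás: 29–6
Quinn vs Grace: 35–0
Quinn beats every other candidate.

Quinn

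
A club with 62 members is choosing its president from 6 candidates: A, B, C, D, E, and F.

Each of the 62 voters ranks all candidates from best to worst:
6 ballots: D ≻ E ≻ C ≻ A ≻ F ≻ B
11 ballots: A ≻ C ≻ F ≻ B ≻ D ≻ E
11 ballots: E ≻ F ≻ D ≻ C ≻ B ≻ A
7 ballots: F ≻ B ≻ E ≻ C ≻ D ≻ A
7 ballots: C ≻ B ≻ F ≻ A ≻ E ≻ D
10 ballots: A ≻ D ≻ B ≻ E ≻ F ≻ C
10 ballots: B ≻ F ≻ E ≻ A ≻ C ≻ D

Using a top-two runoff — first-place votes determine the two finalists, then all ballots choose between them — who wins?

Round 1 first-place votes: A 21, B 10, C 7, D 6, E 11, F 7. A and E advance.
Runoff: A is ranked above E on 28 ballots, E above A on 34.

E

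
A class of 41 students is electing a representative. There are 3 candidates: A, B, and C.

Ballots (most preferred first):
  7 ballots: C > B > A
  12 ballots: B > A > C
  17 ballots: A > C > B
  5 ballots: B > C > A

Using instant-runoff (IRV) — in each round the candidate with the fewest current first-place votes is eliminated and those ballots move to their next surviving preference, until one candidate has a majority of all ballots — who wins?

Round 1: A 17, B 17, C 7. C eliminated.
Round 2: A 17, B 24. B has a majority (≥21).

B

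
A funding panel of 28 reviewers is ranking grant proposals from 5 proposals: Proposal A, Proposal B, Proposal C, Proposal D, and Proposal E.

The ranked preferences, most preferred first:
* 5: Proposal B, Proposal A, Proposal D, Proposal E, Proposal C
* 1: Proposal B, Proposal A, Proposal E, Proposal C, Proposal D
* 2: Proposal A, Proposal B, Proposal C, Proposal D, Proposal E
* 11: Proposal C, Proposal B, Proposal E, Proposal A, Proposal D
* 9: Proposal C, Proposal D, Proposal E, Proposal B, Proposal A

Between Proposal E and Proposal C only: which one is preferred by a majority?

Proposal C

Proposal E is ranked above Proposal C on 6 ballots; Proposal C above Proposal E on 22.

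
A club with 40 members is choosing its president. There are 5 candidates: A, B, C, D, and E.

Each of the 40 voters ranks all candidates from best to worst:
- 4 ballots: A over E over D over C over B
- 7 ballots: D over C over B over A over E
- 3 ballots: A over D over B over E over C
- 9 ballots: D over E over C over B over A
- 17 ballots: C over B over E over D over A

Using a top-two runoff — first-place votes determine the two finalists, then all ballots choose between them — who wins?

D

Round 1 first-place votes: A 7, B 0, C 17, D 16, E 0. C and D advance.
Runoff: C is ranked above D on 17 ballots, D above C on 23.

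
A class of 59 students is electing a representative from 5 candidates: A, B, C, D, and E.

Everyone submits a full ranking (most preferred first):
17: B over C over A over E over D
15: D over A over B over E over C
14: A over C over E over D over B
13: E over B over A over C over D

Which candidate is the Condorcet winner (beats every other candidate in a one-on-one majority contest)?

B vs A: 30–29
B vs C: 45–14
B vs D: 30–29
B vs E: 32–27
B beats every other candidate.

B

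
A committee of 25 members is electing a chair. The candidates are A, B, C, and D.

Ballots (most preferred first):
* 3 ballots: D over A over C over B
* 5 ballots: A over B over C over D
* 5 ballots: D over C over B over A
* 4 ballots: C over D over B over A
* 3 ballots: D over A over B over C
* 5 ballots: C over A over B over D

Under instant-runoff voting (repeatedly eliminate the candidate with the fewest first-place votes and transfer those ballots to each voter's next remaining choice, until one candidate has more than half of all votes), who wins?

Round 1: A 5, B 0, C 9, D 11. B eliminated.
Round 2: A 5, C 9, D 11. A eliminated.
Round 3: C 14, D 11. C has a majority (≥13).

C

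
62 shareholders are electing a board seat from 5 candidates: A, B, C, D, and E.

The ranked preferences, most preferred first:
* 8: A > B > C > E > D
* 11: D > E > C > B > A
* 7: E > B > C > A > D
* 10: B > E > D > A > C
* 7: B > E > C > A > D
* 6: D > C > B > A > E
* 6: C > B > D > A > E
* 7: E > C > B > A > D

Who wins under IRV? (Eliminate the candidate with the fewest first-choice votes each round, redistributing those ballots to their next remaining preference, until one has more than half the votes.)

Round 1: A 8, B 17, C 6, D 17, E 14. C eliminated.
Round 2: A 8, B 23, D 17, E 14. A eliminated.
Round 3: B 31, D 17, E 14. E eliminated.
Round 4: B 45, D 17. B has a majority (≥32).

B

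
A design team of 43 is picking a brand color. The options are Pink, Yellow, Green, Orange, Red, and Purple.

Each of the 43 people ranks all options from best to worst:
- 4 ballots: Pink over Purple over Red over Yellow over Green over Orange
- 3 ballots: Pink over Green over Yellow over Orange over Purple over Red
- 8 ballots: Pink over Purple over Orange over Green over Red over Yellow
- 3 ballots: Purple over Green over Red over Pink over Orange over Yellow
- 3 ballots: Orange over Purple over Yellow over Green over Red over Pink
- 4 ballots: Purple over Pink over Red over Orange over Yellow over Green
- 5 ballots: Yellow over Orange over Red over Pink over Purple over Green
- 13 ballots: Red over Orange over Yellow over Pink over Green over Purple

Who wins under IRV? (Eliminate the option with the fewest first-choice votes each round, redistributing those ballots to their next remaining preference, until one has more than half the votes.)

Red

Round 1: Pink 15, Yellow 5, Green 0, Orange 3, Red 13, Purple 7. Green eliminated.
Round 2: Pink 15, Yellow 5, Orange 3, Red 13, Purple 7. Orange eliminated.
Round 3: Pink 15, Yellow 5, Red 13, Purple 10. Yellow eliminated.
Round 4: Pink 15, Red 18, Purple 10. Purple eliminated.
Round 5: Pink 19, Red 24. Red has a majority (≥22).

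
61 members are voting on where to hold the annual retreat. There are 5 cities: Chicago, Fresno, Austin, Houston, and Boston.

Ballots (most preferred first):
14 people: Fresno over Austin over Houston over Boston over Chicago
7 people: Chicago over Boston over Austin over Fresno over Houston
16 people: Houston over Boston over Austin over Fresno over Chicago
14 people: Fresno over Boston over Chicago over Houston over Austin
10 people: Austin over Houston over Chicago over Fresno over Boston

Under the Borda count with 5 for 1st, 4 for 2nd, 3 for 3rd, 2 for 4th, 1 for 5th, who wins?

Chicago: 14×1 + 7×5 + 16×1 + 14×3 + 10×3 = 137
Fresno: 14×5 + 7×2 + 16×2 + 14×5 + 10×2 = 206
Austin: 14×4 + 7×3 + 16×3 + 14×1 + 10×5 = 189
Houston: 14×3 + 7×1 + 16×5 + 14×2 + 10×4 = 197
Boston: 14×2 + 7×4 + 16×4 + 14×4 + 10×1 = 186

Fresno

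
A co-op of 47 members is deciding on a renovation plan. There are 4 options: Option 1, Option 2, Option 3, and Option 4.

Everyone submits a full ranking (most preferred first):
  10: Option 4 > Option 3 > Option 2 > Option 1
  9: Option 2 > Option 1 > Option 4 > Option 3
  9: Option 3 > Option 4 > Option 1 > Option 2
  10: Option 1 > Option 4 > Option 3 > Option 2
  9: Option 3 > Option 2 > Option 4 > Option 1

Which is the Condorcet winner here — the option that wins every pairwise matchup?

Option 4 vs Option 1: 28–19
Option 4 vs Option 2: 29–18
Option 4 vs Option 3: 29–18
Option 4 beats every other option.

Option 4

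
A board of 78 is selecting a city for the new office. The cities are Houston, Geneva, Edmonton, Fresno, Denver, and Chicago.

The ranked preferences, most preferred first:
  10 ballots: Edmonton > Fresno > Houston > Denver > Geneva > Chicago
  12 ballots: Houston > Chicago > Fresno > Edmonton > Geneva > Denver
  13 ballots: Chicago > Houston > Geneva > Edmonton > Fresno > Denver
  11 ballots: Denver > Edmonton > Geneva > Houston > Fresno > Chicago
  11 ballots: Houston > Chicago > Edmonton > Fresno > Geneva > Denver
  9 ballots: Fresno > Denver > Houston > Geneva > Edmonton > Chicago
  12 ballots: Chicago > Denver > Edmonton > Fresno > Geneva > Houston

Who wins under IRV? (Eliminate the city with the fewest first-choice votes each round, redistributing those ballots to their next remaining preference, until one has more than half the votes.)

Houston

Round 1: Houston 23, Geneva 0, Edmonton 10, Fresno 9, Denver 11, Chicago 25. Geneva eliminated.
Round 2: Houston 23, Edmonton 10, Fresno 9, Denver 11, Chicago 25. Fresno eliminated.
Round 3: Houston 23, Edmonton 10, Denver 20, Chicago 25. Edmonton eliminated.
Round 4: Houston 33, Denver 20, Chicago 25. Denver eliminated.
Round 5: Houston 53, Chicago 25. Houston has a majority (≥40).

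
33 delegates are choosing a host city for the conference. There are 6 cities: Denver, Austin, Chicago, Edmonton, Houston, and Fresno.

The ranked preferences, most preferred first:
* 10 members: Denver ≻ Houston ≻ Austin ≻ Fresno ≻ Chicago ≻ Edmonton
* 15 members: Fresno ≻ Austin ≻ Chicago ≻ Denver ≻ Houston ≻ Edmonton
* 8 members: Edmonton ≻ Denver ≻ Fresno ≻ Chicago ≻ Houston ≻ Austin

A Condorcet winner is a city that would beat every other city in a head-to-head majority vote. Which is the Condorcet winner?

Denver vs Austin: 18–15
Denver vs Chicago: 18–15
Denver vs Edmonton: 25–8
Denver vs Houston: 33–0
Denver vs Fresno: 18–15
Denver beats every other city.

Denver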